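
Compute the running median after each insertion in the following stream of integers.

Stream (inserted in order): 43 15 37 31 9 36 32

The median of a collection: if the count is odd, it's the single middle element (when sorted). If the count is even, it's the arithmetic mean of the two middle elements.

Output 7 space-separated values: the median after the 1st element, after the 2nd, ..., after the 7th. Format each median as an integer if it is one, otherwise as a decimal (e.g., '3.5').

Step 1: insert 43 -> lo=[43] (size 1, max 43) hi=[] (size 0) -> median=43
Step 2: insert 15 -> lo=[15] (size 1, max 15) hi=[43] (size 1, min 43) -> median=29
Step 3: insert 37 -> lo=[15, 37] (size 2, max 37) hi=[43] (size 1, min 43) -> median=37
Step 4: insert 31 -> lo=[15, 31] (size 2, max 31) hi=[37, 43] (size 2, min 37) -> median=34
Step 5: insert 9 -> lo=[9, 15, 31] (size 3, max 31) hi=[37, 43] (size 2, min 37) -> median=31
Step 6: insert 36 -> lo=[9, 15, 31] (size 3, max 31) hi=[36, 37, 43] (size 3, min 36) -> median=33.5
Step 7: insert 32 -> lo=[9, 15, 31, 32] (size 4, max 32) hi=[36, 37, 43] (size 3, min 36) -> median=32

Answer: 43 29 37 34 31 33.5 32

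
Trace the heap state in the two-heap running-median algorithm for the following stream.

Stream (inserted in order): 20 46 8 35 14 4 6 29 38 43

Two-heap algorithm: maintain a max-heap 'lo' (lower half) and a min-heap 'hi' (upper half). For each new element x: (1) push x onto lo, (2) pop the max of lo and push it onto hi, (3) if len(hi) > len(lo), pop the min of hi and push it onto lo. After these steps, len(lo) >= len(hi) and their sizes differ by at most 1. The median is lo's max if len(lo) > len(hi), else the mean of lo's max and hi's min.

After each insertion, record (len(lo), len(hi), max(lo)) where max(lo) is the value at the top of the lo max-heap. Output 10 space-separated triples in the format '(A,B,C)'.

Step 1: insert 20 -> lo=[20] hi=[] -> (len(lo)=1, len(hi)=0, max(lo)=20)
Step 2: insert 46 -> lo=[20] hi=[46] -> (len(lo)=1, len(hi)=1, max(lo)=20)
Step 3: insert 8 -> lo=[8, 20] hi=[46] -> (len(lo)=2, len(hi)=1, max(lo)=20)
Step 4: insert 35 -> lo=[8, 20] hi=[35, 46] -> (len(lo)=2, len(hi)=2, max(lo)=20)
Step 5: insert 14 -> lo=[8, 14, 20] hi=[35, 46] -> (len(lo)=3, len(hi)=2, max(lo)=20)
Step 6: insert 4 -> lo=[4, 8, 14] hi=[20, 35, 46] -> (len(lo)=3, len(hi)=3, max(lo)=14)
Step 7: insert 6 -> lo=[4, 6, 8, 14] hi=[20, 35, 46] -> (len(lo)=4, len(hi)=3, max(lo)=14)
Step 8: insert 29 -> lo=[4, 6, 8, 14] hi=[20, 29, 35, 46] -> (len(lo)=4, len(hi)=4, max(lo)=14)
Step 9: insert 38 -> lo=[4, 6, 8, 14, 20] hi=[29, 35, 38, 46] -> (len(lo)=5, len(hi)=4, max(lo)=20)
Step 10: insert 43 -> lo=[4, 6, 8, 14, 20] hi=[29, 35, 38, 43, 46] -> (len(lo)=5, len(hi)=5, max(lo)=20)

Answer: (1,0,20) (1,1,20) (2,1,20) (2,2,20) (3,2,20) (3,3,14) (4,3,14) (4,4,14) (5,4,20) (5,5,20)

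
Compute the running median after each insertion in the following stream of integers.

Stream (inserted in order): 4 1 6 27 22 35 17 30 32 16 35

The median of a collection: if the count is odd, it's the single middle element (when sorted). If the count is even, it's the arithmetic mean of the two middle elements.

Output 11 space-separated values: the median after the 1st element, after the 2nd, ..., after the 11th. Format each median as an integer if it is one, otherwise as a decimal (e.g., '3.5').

Answer: 4 2.5 4 5 6 14 17 19.5 22 19.5 22

Derivation:
Step 1: insert 4 -> lo=[4] (size 1, max 4) hi=[] (size 0) -> median=4
Step 2: insert 1 -> lo=[1] (size 1, max 1) hi=[4] (size 1, min 4) -> median=2.5
Step 3: insert 6 -> lo=[1, 4] (size 2, max 4) hi=[6] (size 1, min 6) -> median=4
Step 4: insert 27 -> lo=[1, 4] (size 2, max 4) hi=[6, 27] (size 2, min 6) -> median=5
Step 5: insert 22 -> lo=[1, 4, 6] (size 3, max 6) hi=[22, 27] (size 2, min 22) -> median=6
Step 6: insert 35 -> lo=[1, 4, 6] (size 3, max 6) hi=[22, 27, 35] (size 3, min 22) -> median=14
Step 7: insert 17 -> lo=[1, 4, 6, 17] (size 4, max 17) hi=[22, 27, 35] (size 3, min 22) -> median=17
Step 8: insert 30 -> lo=[1, 4, 6, 17] (size 4, max 17) hi=[22, 27, 30, 35] (size 4, min 22) -> median=19.5
Step 9: insert 32 -> lo=[1, 4, 6, 17, 22] (size 5, max 22) hi=[27, 30, 32, 35] (size 4, min 27) -> median=22
Step 10: insert 16 -> lo=[1, 4, 6, 16, 17] (size 5, max 17) hi=[22, 27, 30, 32, 35] (size 5, min 22) -> median=19.5
Step 11: insert 35 -> lo=[1, 4, 6, 16, 17, 22] (size 6, max 22) hi=[27, 30, 32, 35, 35] (size 5, min 27) -> median=22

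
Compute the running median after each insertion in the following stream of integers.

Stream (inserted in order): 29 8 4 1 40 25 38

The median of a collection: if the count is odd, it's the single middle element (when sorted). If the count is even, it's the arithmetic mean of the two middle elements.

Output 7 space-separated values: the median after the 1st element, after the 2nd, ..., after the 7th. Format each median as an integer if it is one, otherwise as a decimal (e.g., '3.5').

Step 1: insert 29 -> lo=[29] (size 1, max 29) hi=[] (size 0) -> median=29
Step 2: insert 8 -> lo=[8] (size 1, max 8) hi=[29] (size 1, min 29) -> median=18.5
Step 3: insert 4 -> lo=[4, 8] (size 2, max 8) hi=[29] (size 1, min 29) -> median=8
Step 4: insert 1 -> lo=[1, 4] (size 2, max 4) hi=[8, 29] (size 2, min 8) -> median=6
Step 5: insert 40 -> lo=[1, 4, 8] (size 3, max 8) hi=[29, 40] (size 2, min 29) -> median=8
Step 6: insert 25 -> lo=[1, 4, 8] (size 3, max 8) hi=[25, 29, 40] (size 3, min 25) -> median=16.5
Step 7: insert 38 -> lo=[1, 4, 8, 25] (size 4, max 25) hi=[29, 38, 40] (size 3, min 29) -> median=25

Answer: 29 18.5 8 6 8 16.5 25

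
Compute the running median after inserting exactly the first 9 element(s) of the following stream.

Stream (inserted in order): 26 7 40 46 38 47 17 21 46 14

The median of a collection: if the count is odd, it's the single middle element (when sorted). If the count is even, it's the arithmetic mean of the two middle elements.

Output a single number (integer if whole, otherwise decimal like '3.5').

Step 1: insert 26 -> lo=[26] (size 1, max 26) hi=[] (size 0) -> median=26
Step 2: insert 7 -> lo=[7] (size 1, max 7) hi=[26] (size 1, min 26) -> median=16.5
Step 3: insert 40 -> lo=[7, 26] (size 2, max 26) hi=[40] (size 1, min 40) -> median=26
Step 4: insert 46 -> lo=[7, 26] (size 2, max 26) hi=[40, 46] (size 2, min 40) -> median=33
Step 5: insert 38 -> lo=[7, 26, 38] (size 3, max 38) hi=[40, 46] (size 2, min 40) -> median=38
Step 6: insert 47 -> lo=[7, 26, 38] (size 3, max 38) hi=[40, 46, 47] (size 3, min 40) -> median=39
Step 7: insert 17 -> lo=[7, 17, 26, 38] (size 4, max 38) hi=[40, 46, 47] (size 3, min 40) -> median=38
Step 8: insert 21 -> lo=[7, 17, 21, 26] (size 4, max 26) hi=[38, 40, 46, 47] (size 4, min 38) -> median=32
Step 9: insert 46 -> lo=[7, 17, 21, 26, 38] (size 5, max 38) hi=[40, 46, 46, 47] (size 4, min 40) -> median=38

Answer: 38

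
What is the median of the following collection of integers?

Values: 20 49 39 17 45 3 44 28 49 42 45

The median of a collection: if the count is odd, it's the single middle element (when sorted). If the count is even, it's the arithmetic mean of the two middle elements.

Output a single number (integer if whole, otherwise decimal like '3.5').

Answer: 42

Derivation:
Step 1: insert 20 -> lo=[20] (size 1, max 20) hi=[] (size 0) -> median=20
Step 2: insert 49 -> lo=[20] (size 1, max 20) hi=[49] (size 1, min 49) -> median=34.5
Step 3: insert 39 -> lo=[20, 39] (size 2, max 39) hi=[49] (size 1, min 49) -> median=39
Step 4: insert 17 -> lo=[17, 20] (size 2, max 20) hi=[39, 49] (size 2, min 39) -> median=29.5
Step 5: insert 45 -> lo=[17, 20, 39] (size 3, max 39) hi=[45, 49] (size 2, min 45) -> median=39
Step 6: insert 3 -> lo=[3, 17, 20] (size 3, max 20) hi=[39, 45, 49] (size 3, min 39) -> median=29.5
Step 7: insert 44 -> lo=[3, 17, 20, 39] (size 4, max 39) hi=[44, 45, 49] (size 3, min 44) -> median=39
Step 8: insert 28 -> lo=[3, 17, 20, 28] (size 4, max 28) hi=[39, 44, 45, 49] (size 4, min 39) -> median=33.5
Step 9: insert 49 -> lo=[3, 17, 20, 28, 39] (size 5, max 39) hi=[44, 45, 49, 49] (size 4, min 44) -> median=39
Step 10: insert 42 -> lo=[3, 17, 20, 28, 39] (size 5, max 39) hi=[42, 44, 45, 49, 49] (size 5, min 42) -> median=40.5
Step 11: insert 45 -> lo=[3, 17, 20, 28, 39, 42] (size 6, max 42) hi=[44, 45, 45, 49, 49] (size 5, min 44) -> median=42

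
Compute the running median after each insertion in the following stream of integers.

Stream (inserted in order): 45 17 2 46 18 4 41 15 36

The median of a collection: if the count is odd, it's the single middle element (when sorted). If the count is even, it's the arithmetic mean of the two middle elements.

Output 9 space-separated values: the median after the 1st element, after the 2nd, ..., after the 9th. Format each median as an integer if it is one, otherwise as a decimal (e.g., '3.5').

Step 1: insert 45 -> lo=[45] (size 1, max 45) hi=[] (size 0) -> median=45
Step 2: insert 17 -> lo=[17] (size 1, max 17) hi=[45] (size 1, min 45) -> median=31
Step 3: insert 2 -> lo=[2, 17] (size 2, max 17) hi=[45] (size 1, min 45) -> median=17
Step 4: insert 46 -> lo=[2, 17] (size 2, max 17) hi=[45, 46] (size 2, min 45) -> median=31
Step 5: insert 18 -> lo=[2, 17, 18] (size 3, max 18) hi=[45, 46] (size 2, min 45) -> median=18
Step 6: insert 4 -> lo=[2, 4, 17] (size 3, max 17) hi=[18, 45, 46] (size 3, min 18) -> median=17.5
Step 7: insert 41 -> lo=[2, 4, 17, 18] (size 4, max 18) hi=[41, 45, 46] (size 3, min 41) -> median=18
Step 8: insert 15 -> lo=[2, 4, 15, 17] (size 4, max 17) hi=[18, 41, 45, 46] (size 4, min 18) -> median=17.5
Step 9: insert 36 -> lo=[2, 4, 15, 17, 18] (size 5, max 18) hi=[36, 41, 45, 46] (size 4, min 36) -> median=18

Answer: 45 31 17 31 18 17.5 18 17.5 18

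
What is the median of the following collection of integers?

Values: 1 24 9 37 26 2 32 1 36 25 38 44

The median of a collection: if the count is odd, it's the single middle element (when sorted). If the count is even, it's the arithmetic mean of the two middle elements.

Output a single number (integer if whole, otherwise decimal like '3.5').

Answer: 25.5

Derivation:
Step 1: insert 1 -> lo=[1] (size 1, max 1) hi=[] (size 0) -> median=1
Step 2: insert 24 -> lo=[1] (size 1, max 1) hi=[24] (size 1, min 24) -> median=12.5
Step 3: insert 9 -> lo=[1, 9] (size 2, max 9) hi=[24] (size 1, min 24) -> median=9
Step 4: insert 37 -> lo=[1, 9] (size 2, max 9) hi=[24, 37] (size 2, min 24) -> median=16.5
Step 5: insert 26 -> lo=[1, 9, 24] (size 3, max 24) hi=[26, 37] (size 2, min 26) -> median=24
Step 6: insert 2 -> lo=[1, 2, 9] (size 3, max 9) hi=[24, 26, 37] (size 3, min 24) -> median=16.5
Step 7: insert 32 -> lo=[1, 2, 9, 24] (size 4, max 24) hi=[26, 32, 37] (size 3, min 26) -> median=24
Step 8: insert 1 -> lo=[1, 1, 2, 9] (size 4, max 9) hi=[24, 26, 32, 37] (size 4, min 24) -> median=16.5
Step 9: insert 36 -> lo=[1, 1, 2, 9, 24] (size 5, max 24) hi=[26, 32, 36, 37] (size 4, min 26) -> median=24
Step 10: insert 25 -> lo=[1, 1, 2, 9, 24] (size 5, max 24) hi=[25, 26, 32, 36, 37] (size 5, min 25) -> median=24.5
Step 11: insert 38 -> lo=[1, 1, 2, 9, 24, 25] (size 6, max 25) hi=[26, 32, 36, 37, 38] (size 5, min 26) -> median=25
Step 12: insert 44 -> lo=[1, 1, 2, 9, 24, 25] (size 6, max 25) hi=[26, 32, 36, 37, 38, 44] (size 6, min 26) -> median=25.5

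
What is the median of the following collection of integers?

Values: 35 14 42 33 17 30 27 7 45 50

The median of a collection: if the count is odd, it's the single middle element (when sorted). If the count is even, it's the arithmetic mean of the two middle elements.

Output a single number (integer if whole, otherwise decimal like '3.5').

Answer: 31.5

Derivation:
Step 1: insert 35 -> lo=[35] (size 1, max 35) hi=[] (size 0) -> median=35
Step 2: insert 14 -> lo=[14] (size 1, max 14) hi=[35] (size 1, min 35) -> median=24.5
Step 3: insert 42 -> lo=[14, 35] (size 2, max 35) hi=[42] (size 1, min 42) -> median=35
Step 4: insert 33 -> lo=[14, 33] (size 2, max 33) hi=[35, 42] (size 2, min 35) -> median=34
Step 5: insert 17 -> lo=[14, 17, 33] (size 3, max 33) hi=[35, 42] (size 2, min 35) -> median=33
Step 6: insert 30 -> lo=[14, 17, 30] (size 3, max 30) hi=[33, 35, 42] (size 3, min 33) -> median=31.5
Step 7: insert 27 -> lo=[14, 17, 27, 30] (size 4, max 30) hi=[33, 35, 42] (size 3, min 33) -> median=30
Step 8: insert 7 -> lo=[7, 14, 17, 27] (size 4, max 27) hi=[30, 33, 35, 42] (size 4, min 30) -> median=28.5
Step 9: insert 45 -> lo=[7, 14, 17, 27, 30] (size 5, max 30) hi=[33, 35, 42, 45] (size 4, min 33) -> median=30
Step 10: insert 50 -> lo=[7, 14, 17, 27, 30] (size 5, max 30) hi=[33, 35, 42, 45, 50] (size 5, min 33) -> median=31.5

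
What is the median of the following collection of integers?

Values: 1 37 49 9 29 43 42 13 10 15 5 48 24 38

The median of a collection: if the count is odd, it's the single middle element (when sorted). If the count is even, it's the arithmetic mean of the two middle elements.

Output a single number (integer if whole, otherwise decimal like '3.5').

Answer: 26.5

Derivation:
Step 1: insert 1 -> lo=[1] (size 1, max 1) hi=[] (size 0) -> median=1
Step 2: insert 37 -> lo=[1] (size 1, max 1) hi=[37] (size 1, min 37) -> median=19
Step 3: insert 49 -> lo=[1, 37] (size 2, max 37) hi=[49] (size 1, min 49) -> median=37
Step 4: insert 9 -> lo=[1, 9] (size 2, max 9) hi=[37, 49] (size 2, min 37) -> median=23
Step 5: insert 29 -> lo=[1, 9, 29] (size 3, max 29) hi=[37, 49] (size 2, min 37) -> median=29
Step 6: insert 43 -> lo=[1, 9, 29] (size 3, max 29) hi=[37, 43, 49] (size 3, min 37) -> median=33
Step 7: insert 42 -> lo=[1, 9, 29, 37] (size 4, max 37) hi=[42, 43, 49] (size 3, min 42) -> median=37
Step 8: insert 13 -> lo=[1, 9, 13, 29] (size 4, max 29) hi=[37, 42, 43, 49] (size 4, min 37) -> median=33
Step 9: insert 10 -> lo=[1, 9, 10, 13, 29] (size 5, max 29) hi=[37, 42, 43, 49] (size 4, min 37) -> median=29
Step 10: insert 15 -> lo=[1, 9, 10, 13, 15] (size 5, max 15) hi=[29, 37, 42, 43, 49] (size 5, min 29) -> median=22
Step 11: insert 5 -> lo=[1, 5, 9, 10, 13, 15] (size 6, max 15) hi=[29, 37, 42, 43, 49] (size 5, min 29) -> median=15
Step 12: insert 48 -> lo=[1, 5, 9, 10, 13, 15] (size 6, max 15) hi=[29, 37, 42, 43, 48, 49] (size 6, min 29) -> median=22
Step 13: insert 24 -> lo=[1, 5, 9, 10, 13, 15, 24] (size 7, max 24) hi=[29, 37, 42, 43, 48, 49] (size 6, min 29) -> median=24
Step 14: insert 38 -> lo=[1, 5, 9, 10, 13, 15, 24] (size 7, max 24) hi=[29, 37, 38, 42, 43, 48, 49] (size 7, min 29) -> median=26.5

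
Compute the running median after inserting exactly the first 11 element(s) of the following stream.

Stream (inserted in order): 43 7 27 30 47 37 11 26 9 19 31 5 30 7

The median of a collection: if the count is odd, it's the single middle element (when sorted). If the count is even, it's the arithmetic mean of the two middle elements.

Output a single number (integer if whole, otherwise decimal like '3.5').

Answer: 27

Derivation:
Step 1: insert 43 -> lo=[43] (size 1, max 43) hi=[] (size 0) -> median=43
Step 2: insert 7 -> lo=[7] (size 1, max 7) hi=[43] (size 1, min 43) -> median=25
Step 3: insert 27 -> lo=[7, 27] (size 2, max 27) hi=[43] (size 1, min 43) -> median=27
Step 4: insert 30 -> lo=[7, 27] (size 2, max 27) hi=[30, 43] (size 2, min 30) -> median=28.5
Step 5: insert 47 -> lo=[7, 27, 30] (size 3, max 30) hi=[43, 47] (size 2, min 43) -> median=30
Step 6: insert 37 -> lo=[7, 27, 30] (size 3, max 30) hi=[37, 43, 47] (size 3, min 37) -> median=33.5
Step 7: insert 11 -> lo=[7, 11, 27, 30] (size 4, max 30) hi=[37, 43, 47] (size 3, min 37) -> median=30
Step 8: insert 26 -> lo=[7, 11, 26, 27] (size 4, max 27) hi=[30, 37, 43, 47] (size 4, min 30) -> median=28.5
Step 9: insert 9 -> lo=[7, 9, 11, 26, 27] (size 5, max 27) hi=[30, 37, 43, 47] (size 4, min 30) -> median=27
Step 10: insert 19 -> lo=[7, 9, 11, 19, 26] (size 5, max 26) hi=[27, 30, 37, 43, 47] (size 5, min 27) -> median=26.5
Step 11: insert 31 -> lo=[7, 9, 11, 19, 26, 27] (size 6, max 27) hi=[30, 31, 37, 43, 47] (size 5, min 30) -> median=27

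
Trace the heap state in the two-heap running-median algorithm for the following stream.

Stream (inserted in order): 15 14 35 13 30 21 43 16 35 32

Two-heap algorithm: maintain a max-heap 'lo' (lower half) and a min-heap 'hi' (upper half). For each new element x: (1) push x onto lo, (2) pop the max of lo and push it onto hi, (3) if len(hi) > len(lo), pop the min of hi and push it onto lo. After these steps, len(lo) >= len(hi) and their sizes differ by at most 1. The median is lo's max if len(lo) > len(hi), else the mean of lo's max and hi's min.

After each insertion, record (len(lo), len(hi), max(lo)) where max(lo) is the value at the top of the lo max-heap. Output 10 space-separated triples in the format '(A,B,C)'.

Answer: (1,0,15) (1,1,14) (2,1,15) (2,2,14) (3,2,15) (3,3,15) (4,3,21) (4,4,16) (5,4,21) (5,5,21)

Derivation:
Step 1: insert 15 -> lo=[15] hi=[] -> (len(lo)=1, len(hi)=0, max(lo)=15)
Step 2: insert 14 -> lo=[14] hi=[15] -> (len(lo)=1, len(hi)=1, max(lo)=14)
Step 3: insert 35 -> lo=[14, 15] hi=[35] -> (len(lo)=2, len(hi)=1, max(lo)=15)
Step 4: insert 13 -> lo=[13, 14] hi=[15, 35] -> (len(lo)=2, len(hi)=2, max(lo)=14)
Step 5: insert 30 -> lo=[13, 14, 15] hi=[30, 35] -> (len(lo)=3, len(hi)=2, max(lo)=15)
Step 6: insert 21 -> lo=[13, 14, 15] hi=[21, 30, 35] -> (len(lo)=3, len(hi)=3, max(lo)=15)
Step 7: insert 43 -> lo=[13, 14, 15, 21] hi=[30, 35, 43] -> (len(lo)=4, len(hi)=3, max(lo)=21)
Step 8: insert 16 -> lo=[13, 14, 15, 16] hi=[21, 30, 35, 43] -> (len(lo)=4, len(hi)=4, max(lo)=16)
Step 9: insert 35 -> lo=[13, 14, 15, 16, 21] hi=[30, 35, 35, 43] -> (len(lo)=5, len(hi)=4, max(lo)=21)
Step 10: insert 32 -> lo=[13, 14, 15, 16, 21] hi=[30, 32, 35, 35, 43] -> (len(lo)=5, len(hi)=5, max(lo)=21)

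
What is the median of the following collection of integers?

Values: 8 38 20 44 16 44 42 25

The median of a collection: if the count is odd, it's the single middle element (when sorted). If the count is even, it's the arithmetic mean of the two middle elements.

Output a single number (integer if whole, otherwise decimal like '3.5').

Step 1: insert 8 -> lo=[8] (size 1, max 8) hi=[] (size 0) -> median=8
Step 2: insert 38 -> lo=[8] (size 1, max 8) hi=[38] (size 1, min 38) -> median=23
Step 3: insert 20 -> lo=[8, 20] (size 2, max 20) hi=[38] (size 1, min 38) -> median=20
Step 4: insert 44 -> lo=[8, 20] (size 2, max 20) hi=[38, 44] (size 2, min 38) -> median=29
Step 5: insert 16 -> lo=[8, 16, 20] (size 3, max 20) hi=[38, 44] (size 2, min 38) -> median=20
Step 6: insert 44 -> lo=[8, 16, 20] (size 3, max 20) hi=[38, 44, 44] (size 3, min 38) -> median=29
Step 7: insert 42 -> lo=[8, 16, 20, 38] (size 4, max 38) hi=[42, 44, 44] (size 3, min 42) -> median=38
Step 8: insert 25 -> lo=[8, 16, 20, 25] (size 4, max 25) hi=[38, 42, 44, 44] (size 4, min 38) -> median=31.5

Answer: 31.5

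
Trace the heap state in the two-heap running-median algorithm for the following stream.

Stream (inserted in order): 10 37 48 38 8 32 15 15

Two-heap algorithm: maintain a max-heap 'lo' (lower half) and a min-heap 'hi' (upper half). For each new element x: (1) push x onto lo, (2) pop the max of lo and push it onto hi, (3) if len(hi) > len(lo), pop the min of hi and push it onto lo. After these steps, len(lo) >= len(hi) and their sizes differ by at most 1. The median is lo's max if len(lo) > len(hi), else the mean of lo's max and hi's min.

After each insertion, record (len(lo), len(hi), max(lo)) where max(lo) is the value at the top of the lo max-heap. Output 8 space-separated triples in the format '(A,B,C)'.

Answer: (1,0,10) (1,1,10) (2,1,37) (2,2,37) (3,2,37) (3,3,32) (4,3,32) (4,4,15)

Derivation:
Step 1: insert 10 -> lo=[10] hi=[] -> (len(lo)=1, len(hi)=0, max(lo)=10)
Step 2: insert 37 -> lo=[10] hi=[37] -> (len(lo)=1, len(hi)=1, max(lo)=10)
Step 3: insert 48 -> lo=[10, 37] hi=[48] -> (len(lo)=2, len(hi)=1, max(lo)=37)
Step 4: insert 38 -> lo=[10, 37] hi=[38, 48] -> (len(lo)=2, len(hi)=2, max(lo)=37)
Step 5: insert 8 -> lo=[8, 10, 37] hi=[38, 48] -> (len(lo)=3, len(hi)=2, max(lo)=37)
Step 6: insert 32 -> lo=[8, 10, 32] hi=[37, 38, 48] -> (len(lo)=3, len(hi)=3, max(lo)=32)
Step 7: insert 15 -> lo=[8, 10, 15, 32] hi=[37, 38, 48] -> (len(lo)=4, len(hi)=3, max(lo)=32)
Step 8: insert 15 -> lo=[8, 10, 15, 15] hi=[32, 37, 38, 48] -> (len(lo)=4, len(hi)=4, max(lo)=15)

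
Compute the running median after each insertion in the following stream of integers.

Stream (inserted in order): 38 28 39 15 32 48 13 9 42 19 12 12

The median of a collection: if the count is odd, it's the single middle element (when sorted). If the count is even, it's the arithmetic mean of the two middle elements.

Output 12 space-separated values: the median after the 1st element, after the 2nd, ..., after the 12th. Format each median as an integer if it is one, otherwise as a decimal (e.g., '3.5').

Answer: 38 33 38 33 32 35 32 30 32 30 28 23.5

Derivation:
Step 1: insert 38 -> lo=[38] (size 1, max 38) hi=[] (size 0) -> median=38
Step 2: insert 28 -> lo=[28] (size 1, max 28) hi=[38] (size 1, min 38) -> median=33
Step 3: insert 39 -> lo=[28, 38] (size 2, max 38) hi=[39] (size 1, min 39) -> median=38
Step 4: insert 15 -> lo=[15, 28] (size 2, max 28) hi=[38, 39] (size 2, min 38) -> median=33
Step 5: insert 32 -> lo=[15, 28, 32] (size 3, max 32) hi=[38, 39] (size 2, min 38) -> median=32
Step 6: insert 48 -> lo=[15, 28, 32] (size 3, max 32) hi=[38, 39, 48] (size 3, min 38) -> median=35
Step 7: insert 13 -> lo=[13, 15, 28, 32] (size 4, max 32) hi=[38, 39, 48] (size 3, min 38) -> median=32
Step 8: insert 9 -> lo=[9, 13, 15, 28] (size 4, max 28) hi=[32, 38, 39, 48] (size 4, min 32) -> median=30
Step 9: insert 42 -> lo=[9, 13, 15, 28, 32] (size 5, max 32) hi=[38, 39, 42, 48] (size 4, min 38) -> median=32
Step 10: insert 19 -> lo=[9, 13, 15, 19, 28] (size 5, max 28) hi=[32, 38, 39, 42, 48] (size 5, min 32) -> median=30
Step 11: insert 12 -> lo=[9, 12, 13, 15, 19, 28] (size 6, max 28) hi=[32, 38, 39, 42, 48] (size 5, min 32) -> median=28
Step 12: insert 12 -> lo=[9, 12, 12, 13, 15, 19] (size 6, max 19) hi=[28, 32, 38, 39, 42, 48] (size 6, min 28) -> median=23.5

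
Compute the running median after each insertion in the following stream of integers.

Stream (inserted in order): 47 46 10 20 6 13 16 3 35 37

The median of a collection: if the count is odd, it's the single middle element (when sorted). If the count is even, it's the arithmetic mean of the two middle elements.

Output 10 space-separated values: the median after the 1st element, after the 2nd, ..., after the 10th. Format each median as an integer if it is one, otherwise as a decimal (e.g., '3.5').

Answer: 47 46.5 46 33 20 16.5 16 14.5 16 18

Derivation:
Step 1: insert 47 -> lo=[47] (size 1, max 47) hi=[] (size 0) -> median=47
Step 2: insert 46 -> lo=[46] (size 1, max 46) hi=[47] (size 1, min 47) -> median=46.5
Step 3: insert 10 -> lo=[10, 46] (size 2, max 46) hi=[47] (size 1, min 47) -> median=46
Step 4: insert 20 -> lo=[10, 20] (size 2, max 20) hi=[46, 47] (size 2, min 46) -> median=33
Step 5: insert 6 -> lo=[6, 10, 20] (size 3, max 20) hi=[46, 47] (size 2, min 46) -> median=20
Step 6: insert 13 -> lo=[6, 10, 13] (size 3, max 13) hi=[20, 46, 47] (size 3, min 20) -> median=16.5
Step 7: insert 16 -> lo=[6, 10, 13, 16] (size 4, max 16) hi=[20, 46, 47] (size 3, min 20) -> median=16
Step 8: insert 3 -> lo=[3, 6, 10, 13] (size 4, max 13) hi=[16, 20, 46, 47] (size 4, min 16) -> median=14.5
Step 9: insert 35 -> lo=[3, 6, 10, 13, 16] (size 5, max 16) hi=[20, 35, 46, 47] (size 4, min 20) -> median=16
Step 10: insert 37 -> lo=[3, 6, 10, 13, 16] (size 5, max 16) hi=[20, 35, 37, 46, 47] (size 5, min 20) -> median=18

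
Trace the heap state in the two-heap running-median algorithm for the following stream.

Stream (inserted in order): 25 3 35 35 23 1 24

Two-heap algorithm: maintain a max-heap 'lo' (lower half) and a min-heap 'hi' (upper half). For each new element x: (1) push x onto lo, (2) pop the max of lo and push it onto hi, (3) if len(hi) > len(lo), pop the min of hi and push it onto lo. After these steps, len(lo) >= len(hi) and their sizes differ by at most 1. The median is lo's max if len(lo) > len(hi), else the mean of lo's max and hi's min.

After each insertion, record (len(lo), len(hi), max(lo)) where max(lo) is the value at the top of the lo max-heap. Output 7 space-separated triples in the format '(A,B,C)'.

Step 1: insert 25 -> lo=[25] hi=[] -> (len(lo)=1, len(hi)=0, max(lo)=25)
Step 2: insert 3 -> lo=[3] hi=[25] -> (len(lo)=1, len(hi)=1, max(lo)=3)
Step 3: insert 35 -> lo=[3, 25] hi=[35] -> (len(lo)=2, len(hi)=1, max(lo)=25)
Step 4: insert 35 -> lo=[3, 25] hi=[35, 35] -> (len(lo)=2, len(hi)=2, max(lo)=25)
Step 5: insert 23 -> lo=[3, 23, 25] hi=[35, 35] -> (len(lo)=3, len(hi)=2, max(lo)=25)
Step 6: insert 1 -> lo=[1, 3, 23] hi=[25, 35, 35] -> (len(lo)=3, len(hi)=3, max(lo)=23)
Step 7: insert 24 -> lo=[1, 3, 23, 24] hi=[25, 35, 35] -> (len(lo)=4, len(hi)=3, max(lo)=24)

Answer: (1,0,25) (1,1,3) (2,1,25) (2,2,25) (3,2,25) (3,3,23) (4,3,24)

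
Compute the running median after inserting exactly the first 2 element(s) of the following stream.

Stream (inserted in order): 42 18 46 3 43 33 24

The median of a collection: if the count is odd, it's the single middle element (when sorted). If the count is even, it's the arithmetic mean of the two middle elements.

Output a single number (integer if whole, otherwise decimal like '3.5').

Answer: 30

Derivation:
Step 1: insert 42 -> lo=[42] (size 1, max 42) hi=[] (size 0) -> median=42
Step 2: insert 18 -> lo=[18] (size 1, max 18) hi=[42] (size 1, min 42) -> median=30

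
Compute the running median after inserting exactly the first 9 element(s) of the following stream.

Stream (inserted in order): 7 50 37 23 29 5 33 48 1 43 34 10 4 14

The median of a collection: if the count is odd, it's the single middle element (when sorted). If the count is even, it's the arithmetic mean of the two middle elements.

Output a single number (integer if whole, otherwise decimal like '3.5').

Step 1: insert 7 -> lo=[7] (size 1, max 7) hi=[] (size 0) -> median=7
Step 2: insert 50 -> lo=[7] (size 1, max 7) hi=[50] (size 1, min 50) -> median=28.5
Step 3: insert 37 -> lo=[7, 37] (size 2, max 37) hi=[50] (size 1, min 50) -> median=37
Step 4: insert 23 -> lo=[7, 23] (size 2, max 23) hi=[37, 50] (size 2, min 37) -> median=30
Step 5: insert 29 -> lo=[7, 23, 29] (size 3, max 29) hi=[37, 50] (size 2, min 37) -> median=29
Step 6: insert 5 -> lo=[5, 7, 23] (size 3, max 23) hi=[29, 37, 50] (size 3, min 29) -> median=26
Step 7: insert 33 -> lo=[5, 7, 23, 29] (size 4, max 29) hi=[33, 37, 50] (size 3, min 33) -> median=29
Step 8: insert 48 -> lo=[5, 7, 23, 29] (size 4, max 29) hi=[33, 37, 48, 50] (size 4, min 33) -> median=31
Step 9: insert 1 -> lo=[1, 5, 7, 23, 29] (size 5, max 29) hi=[33, 37, 48, 50] (size 4, min 33) -> median=29

Answer: 29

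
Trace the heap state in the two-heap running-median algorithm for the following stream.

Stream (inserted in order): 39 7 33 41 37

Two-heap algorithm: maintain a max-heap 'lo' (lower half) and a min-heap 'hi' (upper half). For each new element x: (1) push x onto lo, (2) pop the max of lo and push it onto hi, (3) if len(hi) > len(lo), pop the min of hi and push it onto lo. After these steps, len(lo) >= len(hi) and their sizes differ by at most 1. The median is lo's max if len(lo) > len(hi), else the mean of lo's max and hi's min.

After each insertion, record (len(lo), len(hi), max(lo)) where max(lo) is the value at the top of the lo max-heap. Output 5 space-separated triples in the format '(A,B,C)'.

Answer: (1,0,39) (1,1,7) (2,1,33) (2,2,33) (3,2,37)

Derivation:
Step 1: insert 39 -> lo=[39] hi=[] -> (len(lo)=1, len(hi)=0, max(lo)=39)
Step 2: insert 7 -> lo=[7] hi=[39] -> (len(lo)=1, len(hi)=1, max(lo)=7)
Step 3: insert 33 -> lo=[7, 33] hi=[39] -> (len(lo)=2, len(hi)=1, max(lo)=33)
Step 4: insert 41 -> lo=[7, 33] hi=[39, 41] -> (len(lo)=2, len(hi)=2, max(lo)=33)
Step 5: insert 37 -> lo=[7, 33, 37] hi=[39, 41] -> (len(lo)=3, len(hi)=2, max(lo)=37)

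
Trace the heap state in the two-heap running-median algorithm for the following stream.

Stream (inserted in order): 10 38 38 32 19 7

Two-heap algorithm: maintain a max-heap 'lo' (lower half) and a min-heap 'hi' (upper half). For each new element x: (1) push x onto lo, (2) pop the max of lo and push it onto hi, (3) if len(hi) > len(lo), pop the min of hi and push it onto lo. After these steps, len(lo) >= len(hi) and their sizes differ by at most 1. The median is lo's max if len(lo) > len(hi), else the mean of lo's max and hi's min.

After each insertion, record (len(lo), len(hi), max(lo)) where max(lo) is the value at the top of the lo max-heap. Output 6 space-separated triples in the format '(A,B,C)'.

Answer: (1,0,10) (1,1,10) (2,1,38) (2,2,32) (3,2,32) (3,3,19)

Derivation:
Step 1: insert 10 -> lo=[10] hi=[] -> (len(lo)=1, len(hi)=0, max(lo)=10)
Step 2: insert 38 -> lo=[10] hi=[38] -> (len(lo)=1, len(hi)=1, max(lo)=10)
Step 3: insert 38 -> lo=[10, 38] hi=[38] -> (len(lo)=2, len(hi)=1, max(lo)=38)
Step 4: insert 32 -> lo=[10, 32] hi=[38, 38] -> (len(lo)=2, len(hi)=2, max(lo)=32)
Step 5: insert 19 -> lo=[10, 19, 32] hi=[38, 38] -> (len(lo)=3, len(hi)=2, max(lo)=32)
Step 6: insert 7 -> lo=[7, 10, 19] hi=[32, 38, 38] -> (len(lo)=3, len(hi)=3, max(lo)=19)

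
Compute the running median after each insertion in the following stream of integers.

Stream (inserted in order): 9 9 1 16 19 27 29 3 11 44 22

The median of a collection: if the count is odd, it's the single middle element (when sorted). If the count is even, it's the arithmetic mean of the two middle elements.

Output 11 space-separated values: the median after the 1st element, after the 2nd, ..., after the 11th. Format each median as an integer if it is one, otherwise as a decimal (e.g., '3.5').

Step 1: insert 9 -> lo=[9] (size 1, max 9) hi=[] (size 0) -> median=9
Step 2: insert 9 -> lo=[9] (size 1, max 9) hi=[9] (size 1, min 9) -> median=9
Step 3: insert 1 -> lo=[1, 9] (size 2, max 9) hi=[9] (size 1, min 9) -> median=9
Step 4: insert 16 -> lo=[1, 9] (size 2, max 9) hi=[9, 16] (size 2, min 9) -> median=9
Step 5: insert 19 -> lo=[1, 9, 9] (size 3, max 9) hi=[16, 19] (size 2, min 16) -> median=9
Step 6: insert 27 -> lo=[1, 9, 9] (size 3, max 9) hi=[16, 19, 27] (size 3, min 16) -> median=12.5
Step 7: insert 29 -> lo=[1, 9, 9, 16] (size 4, max 16) hi=[19, 27, 29] (size 3, min 19) -> median=16
Step 8: insert 3 -> lo=[1, 3, 9, 9] (size 4, max 9) hi=[16, 19, 27, 29] (size 4, min 16) -> median=12.5
Step 9: insert 11 -> lo=[1, 3, 9, 9, 11] (size 5, max 11) hi=[16, 19, 27, 29] (size 4, min 16) -> median=11
Step 10: insert 44 -> lo=[1, 3, 9, 9, 11] (size 5, max 11) hi=[16, 19, 27, 29, 44] (size 5, min 16) -> median=13.5
Step 11: insert 22 -> lo=[1, 3, 9, 9, 11, 16] (size 6, max 16) hi=[19, 22, 27, 29, 44] (size 5, min 19) -> median=16

Answer: 9 9 9 9 9 12.5 16 12.5 11 13.5 16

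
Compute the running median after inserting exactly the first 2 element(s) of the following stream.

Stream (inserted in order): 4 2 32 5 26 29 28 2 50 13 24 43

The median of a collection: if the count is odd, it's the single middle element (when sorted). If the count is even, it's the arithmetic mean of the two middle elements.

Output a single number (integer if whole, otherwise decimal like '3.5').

Answer: 3

Derivation:
Step 1: insert 4 -> lo=[4] (size 1, max 4) hi=[] (size 0) -> median=4
Step 2: insert 2 -> lo=[2] (size 1, max 2) hi=[4] (size 1, min 4) -> median=3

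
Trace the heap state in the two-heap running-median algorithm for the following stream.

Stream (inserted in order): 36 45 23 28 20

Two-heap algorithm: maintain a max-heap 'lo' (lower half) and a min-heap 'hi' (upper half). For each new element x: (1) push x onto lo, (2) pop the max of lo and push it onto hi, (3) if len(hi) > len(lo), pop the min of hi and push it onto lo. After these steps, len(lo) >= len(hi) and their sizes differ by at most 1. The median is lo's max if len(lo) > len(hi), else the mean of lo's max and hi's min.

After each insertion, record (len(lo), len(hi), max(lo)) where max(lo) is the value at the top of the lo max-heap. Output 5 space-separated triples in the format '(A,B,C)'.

Step 1: insert 36 -> lo=[36] hi=[] -> (len(lo)=1, len(hi)=0, max(lo)=36)
Step 2: insert 45 -> lo=[36] hi=[45] -> (len(lo)=1, len(hi)=1, max(lo)=36)
Step 3: insert 23 -> lo=[23, 36] hi=[45] -> (len(lo)=2, len(hi)=1, max(lo)=36)
Step 4: insert 28 -> lo=[23, 28] hi=[36, 45] -> (len(lo)=2, len(hi)=2, max(lo)=28)
Step 5: insert 20 -> lo=[20, 23, 28] hi=[36, 45] -> (len(lo)=3, len(hi)=2, max(lo)=28)

Answer: (1,0,36) (1,1,36) (2,1,36) (2,2,28) (3,2,28)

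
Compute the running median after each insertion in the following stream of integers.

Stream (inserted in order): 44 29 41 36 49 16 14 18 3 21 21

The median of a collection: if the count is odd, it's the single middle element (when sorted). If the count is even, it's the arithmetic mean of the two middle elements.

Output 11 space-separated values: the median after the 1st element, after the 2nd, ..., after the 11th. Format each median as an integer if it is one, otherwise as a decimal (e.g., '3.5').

Answer: 44 36.5 41 38.5 41 38.5 36 32.5 29 25 21

Derivation:
Step 1: insert 44 -> lo=[44] (size 1, max 44) hi=[] (size 0) -> median=44
Step 2: insert 29 -> lo=[29] (size 1, max 29) hi=[44] (size 1, min 44) -> median=36.5
Step 3: insert 41 -> lo=[29, 41] (size 2, max 41) hi=[44] (size 1, min 44) -> median=41
Step 4: insert 36 -> lo=[29, 36] (size 2, max 36) hi=[41, 44] (size 2, min 41) -> median=38.5
Step 5: insert 49 -> lo=[29, 36, 41] (size 3, max 41) hi=[44, 49] (size 2, min 44) -> median=41
Step 6: insert 16 -> lo=[16, 29, 36] (size 3, max 36) hi=[41, 44, 49] (size 3, min 41) -> median=38.5
Step 7: insert 14 -> lo=[14, 16, 29, 36] (size 4, max 36) hi=[41, 44, 49] (size 3, min 41) -> median=36
Step 8: insert 18 -> lo=[14, 16, 18, 29] (size 4, max 29) hi=[36, 41, 44, 49] (size 4, min 36) -> median=32.5
Step 9: insert 3 -> lo=[3, 14, 16, 18, 29] (size 5, max 29) hi=[36, 41, 44, 49] (size 4, min 36) -> median=29
Step 10: insert 21 -> lo=[3, 14, 16, 18, 21] (size 5, max 21) hi=[29, 36, 41, 44, 49] (size 5, min 29) -> median=25
Step 11: insert 21 -> lo=[3, 14, 16, 18, 21, 21] (size 6, max 21) hi=[29, 36, 41, 44, 49] (size 5, min 29) -> median=21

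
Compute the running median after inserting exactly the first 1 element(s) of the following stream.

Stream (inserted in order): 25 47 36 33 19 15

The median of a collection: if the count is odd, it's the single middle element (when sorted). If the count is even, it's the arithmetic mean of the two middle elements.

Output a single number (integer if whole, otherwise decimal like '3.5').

Answer: 25

Derivation:
Step 1: insert 25 -> lo=[25] (size 1, max 25) hi=[] (size 0) -> median=25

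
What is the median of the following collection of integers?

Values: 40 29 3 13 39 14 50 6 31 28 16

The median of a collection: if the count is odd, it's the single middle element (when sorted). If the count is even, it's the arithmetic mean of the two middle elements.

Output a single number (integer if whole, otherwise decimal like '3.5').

Step 1: insert 40 -> lo=[40] (size 1, max 40) hi=[] (size 0) -> median=40
Step 2: insert 29 -> lo=[29] (size 1, max 29) hi=[40] (size 1, min 40) -> median=34.5
Step 3: insert 3 -> lo=[3, 29] (size 2, max 29) hi=[40] (size 1, min 40) -> median=29
Step 4: insert 13 -> lo=[3, 13] (size 2, max 13) hi=[29, 40] (size 2, min 29) -> median=21
Step 5: insert 39 -> lo=[3, 13, 29] (size 3, max 29) hi=[39, 40] (size 2, min 39) -> median=29
Step 6: insert 14 -> lo=[3, 13, 14] (size 3, max 14) hi=[29, 39, 40] (size 3, min 29) -> median=21.5
Step 7: insert 50 -> lo=[3, 13, 14, 29] (size 4, max 29) hi=[39, 40, 50] (size 3, min 39) -> median=29
Step 8: insert 6 -> lo=[3, 6, 13, 14] (size 4, max 14) hi=[29, 39, 40, 50] (size 4, min 29) -> median=21.5
Step 9: insert 31 -> lo=[3, 6, 13, 14, 29] (size 5, max 29) hi=[31, 39, 40, 50] (size 4, min 31) -> median=29
Step 10: insert 28 -> lo=[3, 6, 13, 14, 28] (size 5, max 28) hi=[29, 31, 39, 40, 50] (size 5, min 29) -> median=28.5
Step 11: insert 16 -> lo=[3, 6, 13, 14, 16, 28] (size 6, max 28) hi=[29, 31, 39, 40, 50] (size 5, min 29) -> median=28

Answer: 28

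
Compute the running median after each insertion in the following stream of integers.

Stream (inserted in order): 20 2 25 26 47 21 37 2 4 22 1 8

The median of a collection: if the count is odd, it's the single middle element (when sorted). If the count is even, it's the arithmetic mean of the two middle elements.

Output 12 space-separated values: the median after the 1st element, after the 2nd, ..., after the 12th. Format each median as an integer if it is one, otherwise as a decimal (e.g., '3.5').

Step 1: insert 20 -> lo=[20] (size 1, max 20) hi=[] (size 0) -> median=20
Step 2: insert 2 -> lo=[2] (size 1, max 2) hi=[20] (size 1, min 20) -> median=11
Step 3: insert 25 -> lo=[2, 20] (size 2, max 20) hi=[25] (size 1, min 25) -> median=20
Step 4: insert 26 -> lo=[2, 20] (size 2, max 20) hi=[25, 26] (size 2, min 25) -> median=22.5
Step 5: insert 47 -> lo=[2, 20, 25] (size 3, max 25) hi=[26, 47] (size 2, min 26) -> median=25
Step 6: insert 21 -> lo=[2, 20, 21] (size 3, max 21) hi=[25, 26, 47] (size 3, min 25) -> median=23
Step 7: insert 37 -> lo=[2, 20, 21, 25] (size 4, max 25) hi=[26, 37, 47] (size 3, min 26) -> median=25
Step 8: insert 2 -> lo=[2, 2, 20, 21] (size 4, max 21) hi=[25, 26, 37, 47] (size 4, min 25) -> median=23
Step 9: insert 4 -> lo=[2, 2, 4, 20, 21] (size 5, max 21) hi=[25, 26, 37, 47] (size 4, min 25) -> median=21
Step 10: insert 22 -> lo=[2, 2, 4, 20, 21] (size 5, max 21) hi=[22, 25, 26, 37, 47] (size 5, min 22) -> median=21.5
Step 11: insert 1 -> lo=[1, 2, 2, 4, 20, 21] (size 6, max 21) hi=[22, 25, 26, 37, 47] (size 5, min 22) -> median=21
Step 12: insert 8 -> lo=[1, 2, 2, 4, 8, 20] (size 6, max 20) hi=[21, 22, 25, 26, 37, 47] (size 6, min 21) -> median=20.5

Answer: 20 11 20 22.5 25 23 25 23 21 21.5 21 20.5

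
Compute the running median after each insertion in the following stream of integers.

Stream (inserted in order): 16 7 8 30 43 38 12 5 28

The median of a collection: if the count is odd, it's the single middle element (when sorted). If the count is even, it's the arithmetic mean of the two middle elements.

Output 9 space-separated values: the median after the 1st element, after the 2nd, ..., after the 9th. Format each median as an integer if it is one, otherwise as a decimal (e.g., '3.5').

Step 1: insert 16 -> lo=[16] (size 1, max 16) hi=[] (size 0) -> median=16
Step 2: insert 7 -> lo=[7] (size 1, max 7) hi=[16] (size 1, min 16) -> median=11.5
Step 3: insert 8 -> lo=[7, 8] (size 2, max 8) hi=[16] (size 1, min 16) -> median=8
Step 4: insert 30 -> lo=[7, 8] (size 2, max 8) hi=[16, 30] (size 2, min 16) -> median=12
Step 5: insert 43 -> lo=[7, 8, 16] (size 3, max 16) hi=[30, 43] (size 2, min 30) -> median=16
Step 6: insert 38 -> lo=[7, 8, 16] (size 3, max 16) hi=[30, 38, 43] (size 3, min 30) -> median=23
Step 7: insert 12 -> lo=[7, 8, 12, 16] (size 4, max 16) hi=[30, 38, 43] (size 3, min 30) -> median=16
Step 8: insert 5 -> lo=[5, 7, 8, 12] (size 4, max 12) hi=[16, 30, 38, 43] (size 4, min 16) -> median=14
Step 9: insert 28 -> lo=[5, 7, 8, 12, 16] (size 5, max 16) hi=[28, 30, 38, 43] (size 4, min 28) -> median=16

Answer: 16 11.5 8 12 16 23 16 14 16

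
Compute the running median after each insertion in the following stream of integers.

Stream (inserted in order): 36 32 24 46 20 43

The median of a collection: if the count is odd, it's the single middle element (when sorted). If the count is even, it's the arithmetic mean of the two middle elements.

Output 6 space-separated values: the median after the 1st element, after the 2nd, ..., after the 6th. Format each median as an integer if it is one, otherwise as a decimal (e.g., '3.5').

Step 1: insert 36 -> lo=[36] (size 1, max 36) hi=[] (size 0) -> median=36
Step 2: insert 32 -> lo=[32] (size 1, max 32) hi=[36] (size 1, min 36) -> median=34
Step 3: insert 24 -> lo=[24, 32] (size 2, max 32) hi=[36] (size 1, min 36) -> median=32
Step 4: insert 46 -> lo=[24, 32] (size 2, max 32) hi=[36, 46] (size 2, min 36) -> median=34
Step 5: insert 20 -> lo=[20, 24, 32] (size 3, max 32) hi=[36, 46] (size 2, min 36) -> median=32
Step 6: insert 43 -> lo=[20, 24, 32] (size 3, max 32) hi=[36, 43, 46] (size 3, min 36) -> median=34

Answer: 36 34 32 34 32 34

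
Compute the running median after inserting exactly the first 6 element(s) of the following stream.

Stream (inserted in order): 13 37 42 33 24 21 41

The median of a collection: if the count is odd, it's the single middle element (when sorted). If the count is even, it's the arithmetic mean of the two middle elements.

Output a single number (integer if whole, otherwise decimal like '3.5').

Step 1: insert 13 -> lo=[13] (size 1, max 13) hi=[] (size 0) -> median=13
Step 2: insert 37 -> lo=[13] (size 1, max 13) hi=[37] (size 1, min 37) -> median=25
Step 3: insert 42 -> lo=[13, 37] (size 2, max 37) hi=[42] (size 1, min 42) -> median=37
Step 4: insert 33 -> lo=[13, 33] (size 2, max 33) hi=[37, 42] (size 2, min 37) -> median=35
Step 5: insert 24 -> lo=[13, 24, 33] (size 3, max 33) hi=[37, 42] (size 2, min 37) -> median=33
Step 6: insert 21 -> lo=[13, 21, 24] (size 3, max 24) hi=[33, 37, 42] (size 3, min 33) -> median=28.5

Answer: 28.5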